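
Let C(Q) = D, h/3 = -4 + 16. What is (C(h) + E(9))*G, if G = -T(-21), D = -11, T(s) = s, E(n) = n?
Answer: -42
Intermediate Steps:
h = 36 (h = 3*(-4 + 16) = 3*12 = 36)
C(Q) = -11
G = 21 (G = -1*(-21) = 21)
(C(h) + E(9))*G = (-11 + 9)*21 = -2*21 = -42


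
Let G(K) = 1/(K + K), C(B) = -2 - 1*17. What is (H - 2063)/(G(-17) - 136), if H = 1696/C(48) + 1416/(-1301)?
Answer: 1809775698/114325375 ≈ 15.830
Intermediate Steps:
C(B) = -19 (C(B) = -2 - 17 = -19)
G(K) = 1/(2*K)
H = -2233400/24719 (H = 1696/(-19) + 1416/(-1301) = 1696*(-1/19) + 1416*(-1/1301) = -1696/19 - 1416/1301 = -2233400/24719 ≈ -90.352)
(H - 2063)/(G(-17) - 136) = (-2233400/24719 - 2063)/((½)/(-17) - 136) = -53228697/(24719*((½)*(-1/17) - 136)) = -53228697/(24719*(-1/34 - 136)) = -53228697/(24719*(-4625/34)) = -53228697/24719*(-34/4625) = 1809775698/114325375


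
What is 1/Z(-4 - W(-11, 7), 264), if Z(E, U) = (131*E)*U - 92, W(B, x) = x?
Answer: -1/380516 ≈ -2.6280e-6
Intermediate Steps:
Z(E, U) = -92 + 131*E*U (Z(E, U) = 131*E*U - 92 = -92 + 131*E*U)
1/Z(-4 - W(-11, 7), 264) = 1/(-92 + 131*(-4 - 1*7)*264) = 1/(-92 + 131*(-4 - 7)*264) = 1/(-92 + 131*(-11)*264) = 1/(-92 - 380424) = 1/(-380516) = -1/380516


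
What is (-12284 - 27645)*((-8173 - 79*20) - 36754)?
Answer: 1856978003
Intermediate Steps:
(-12284 - 27645)*((-8173 - 79*20) - 36754) = -39929*((-8173 - 1*1580) - 36754) = -39929*((-8173 - 1580) - 36754) = -39929*(-9753 - 36754) = -39929*(-46507) = 1856978003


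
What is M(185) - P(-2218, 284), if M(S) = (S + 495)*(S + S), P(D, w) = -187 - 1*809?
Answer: 252596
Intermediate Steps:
P(D, w) = -996 (P(D, w) = -187 - 809 = -996)
M(S) = 2*S*(495 + S) (M(S) = (495 + S)*(2*S) = 2*S*(495 + S))
M(185) - P(-2218, 284) = 2*185*(495 + 185) - 1*(-996) = 2*185*680 + 996 = 251600 + 996 = 252596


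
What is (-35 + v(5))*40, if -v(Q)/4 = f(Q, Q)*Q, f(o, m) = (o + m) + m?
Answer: -13400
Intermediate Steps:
f(o, m) = o + 2*m (f(o, m) = (m + o) + m = o + 2*m)
v(Q) = -12*Q² (v(Q) = -4*(Q + 2*Q)*Q = -4*3*Q*Q = -12*Q²)
(-35 + v(5))*40 = (-35 - 12*5²)*40 = (-35 - 12*25)*40 = (-35 - 300)*40 = -335*40 = -13400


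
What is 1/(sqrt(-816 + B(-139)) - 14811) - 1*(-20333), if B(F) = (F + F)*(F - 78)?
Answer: 4459153173452/219306211 - sqrt(59510)/219306211 ≈ 20333.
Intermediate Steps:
B(F) = 2*F*(-78 + F) (B(F) = (2*F)*(-78 + F) = 2*F*(-78 + F))
1/(sqrt(-816 + B(-139)) - 14811) - 1*(-20333) = 1/(sqrt(-816 + 2*(-139)*(-78 - 139)) - 14811) - 1*(-20333) = 1/(sqrt(-816 + 2*(-139)*(-217)) - 14811) + 20333 = 1/(sqrt(-816 + 60326) - 14811) + 20333 = 1/(sqrt(59510) - 14811) + 20333 = 1/(-14811 + sqrt(59510)) + 20333 = 20333 + 1/(-14811 + sqrt(59510))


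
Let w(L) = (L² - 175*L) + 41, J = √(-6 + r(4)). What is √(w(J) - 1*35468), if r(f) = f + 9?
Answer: √(-35420 - 175*√7) ≈ 189.43*I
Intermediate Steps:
r(f) = 9 + f
J = √7 (J = √(-6 + (9 + 4)) = √(-6 + 13) = √7 ≈ 2.6458)
w(L) = 41 + L² - 175*L
√(w(J) - 1*35468) = √((41 + (√7)² - 175*√7) - 1*35468) = √((41 + 7 - 175*√7) - 35468) = √((48 - 175*√7) - 35468) = √(-35420 - 175*√7)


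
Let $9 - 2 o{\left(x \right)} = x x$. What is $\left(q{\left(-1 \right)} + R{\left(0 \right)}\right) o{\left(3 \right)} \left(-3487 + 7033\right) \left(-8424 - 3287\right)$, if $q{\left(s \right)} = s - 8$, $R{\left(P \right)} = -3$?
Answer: $0$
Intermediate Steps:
$o{\left(x \right)} = \frac{9}{2} - \frac{x^{2}}{2}$ ($o{\left(x \right)} = \frac{9}{2} - \frac{x x}{2} = \frac{9}{2} - \frac{x^{2}}{2}$)
$q{\left(s \right)} = -8 + s$ ($q{\left(s \right)} = s - 8 = -8 + s$)
$\left(q{\left(-1 \right)} + R{\left(0 \right)}\right) o{\left(3 \right)} \left(-3487 + 7033\right) \left(-8424 - 3287\right) = \left(\left(-8 - 1\right) - 3\right) \left(\frac{9}{2} - \frac{3^{2}}{2}\right) \left(-3487 + 7033\right) \left(-8424 - 3287\right) = \left(-9 - 3\right) \left(\frac{9}{2} - \frac{9}{2}\right) 3546 \left(-11711\right) = - 12 \left(\frac{9}{2} - \frac{9}{2}\right) \left(-41527206\right) = \left(-12\right) 0 \left(-41527206\right) = 0 \left(-41527206\right) = 0$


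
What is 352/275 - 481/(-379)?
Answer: 24153/9475 ≈ 2.5491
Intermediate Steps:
352/275 - 481/(-379) = 352*(1/275) - 481*(-1/379) = 32/25 + 481/379 = 24153/9475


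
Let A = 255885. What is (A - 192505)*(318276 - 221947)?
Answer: 6105332020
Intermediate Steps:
(A - 192505)*(318276 - 221947) = (255885 - 192505)*(318276 - 221947) = 63380*96329 = 6105332020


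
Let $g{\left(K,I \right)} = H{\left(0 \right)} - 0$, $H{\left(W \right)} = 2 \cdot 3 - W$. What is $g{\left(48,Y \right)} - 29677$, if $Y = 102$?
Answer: $-29671$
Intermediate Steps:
$H{\left(W \right)} = 6 - W$
$g{\left(K,I \right)} = 6$ ($g{\left(K,I \right)} = \left(6 - 0\right) - 0 = \left(6 + 0\right) + 0 = 6 + 0 = 6$)
$g{\left(48,Y \right)} - 29677 = 6 - 29677 = -29671$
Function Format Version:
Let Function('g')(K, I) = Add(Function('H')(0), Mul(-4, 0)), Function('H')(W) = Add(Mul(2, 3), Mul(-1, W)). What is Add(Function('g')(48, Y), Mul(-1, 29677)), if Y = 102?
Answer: -29671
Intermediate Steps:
Function('H')(W) = Add(6, Mul(-1, W))
Function('g')(K, I) = 6 (Function('g')(K, I) = Add(Add(6, Mul(-1, 0)), Mul(-4, 0)) = Add(Add(6, 0), 0) = Add(6, 0) = 6)
Add(Function('g')(48, Y), Mul(-1, 29677)) = Add(6, Mul(-1, 29677)) = Add(6, -29677) = -29671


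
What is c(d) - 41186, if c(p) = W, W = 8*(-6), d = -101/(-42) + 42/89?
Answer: -41234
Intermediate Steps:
d = 10753/3738 (d = -101*(-1/42) + 42*(1/89) = 101/42 + 42/89 = 10753/3738 ≈ 2.8767)
W = -48
c(p) = -48
c(d) - 41186 = -48 - 41186 = -41234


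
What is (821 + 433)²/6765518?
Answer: 786258/3382759 ≈ 0.23243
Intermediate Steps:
(821 + 433)²/6765518 = 1254²*(1/6765518) = 1572516*(1/6765518) = 786258/3382759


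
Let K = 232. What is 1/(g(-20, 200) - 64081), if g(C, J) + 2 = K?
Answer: -1/63851 ≈ -1.5661e-5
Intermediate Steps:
g(C, J) = 230 (g(C, J) = -2 + 232 = 230)
1/(g(-20, 200) - 64081) = 1/(230 - 64081) = 1/(-63851) = -1/63851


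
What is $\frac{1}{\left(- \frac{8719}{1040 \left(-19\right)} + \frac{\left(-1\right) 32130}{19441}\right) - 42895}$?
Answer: $- \frac{384154160}{16478758075921} \approx -2.3312 \cdot 10^{-5}$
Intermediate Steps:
$\frac{1}{\left(- \frac{8719}{1040 \left(-19\right)} + \frac{\left(-1\right) 32130}{19441}\right) - 42895} = \frac{1}{\left(- \frac{8719}{-19760} - \frac{32130}{19441}\right) - 42895} = \frac{1}{\left(\left(-8719\right) \left(- \frac{1}{19760}\right) - \frac{32130}{19441}\right) - 42895} = \frac{1}{\left(\frac{8719}{19760} - \frac{32130}{19441}\right) - 42895} = \frac{1}{- \frac{465382721}{384154160} - 42895} = \frac{1}{- \frac{16478758075921}{384154160}} = - \frac{384154160}{16478758075921}$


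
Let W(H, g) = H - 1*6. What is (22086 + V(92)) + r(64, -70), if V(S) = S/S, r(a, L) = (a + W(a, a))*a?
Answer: 29895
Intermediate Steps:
W(H, g) = -6 + H (W(H, g) = H - 6 = -6 + H)
r(a, L) = a*(-6 + 2*a) (r(a, L) = (a + (-6 + a))*a = (-6 + 2*a)*a = a*(-6 + 2*a))
V(S) = 1
(22086 + V(92)) + r(64, -70) = (22086 + 1) + 2*64*(-3 + 64) = 22087 + 2*64*61 = 22087 + 7808 = 29895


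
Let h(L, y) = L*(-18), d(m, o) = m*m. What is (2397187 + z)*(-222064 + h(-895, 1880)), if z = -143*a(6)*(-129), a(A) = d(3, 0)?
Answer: -527903352340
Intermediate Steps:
d(m, o) = m²
a(A) = 9 (a(A) = 3² = 9)
h(L, y) = -18*L
z = 166023 (z = -143*9*(-129) = -1287*(-129) = 166023)
(2397187 + z)*(-222064 + h(-895, 1880)) = (2397187 + 166023)*(-222064 - 18*(-895)) = 2563210*(-222064 + 16110) = 2563210*(-205954) = -527903352340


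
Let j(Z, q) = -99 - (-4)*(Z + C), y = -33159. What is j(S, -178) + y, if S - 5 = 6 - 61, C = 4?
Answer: -33442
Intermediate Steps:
S = -50 (S = 5 + (6 - 61) = 5 - 55 = -50)
j(Z, q) = -83 + 4*Z (j(Z, q) = -99 - (-4)*(Z + 4) = -99 - (-4)*(4 + Z) = -99 - (-16 - 4*Z) = -99 + (16 + 4*Z) = -83 + 4*Z)
j(S, -178) + y = (-83 + 4*(-50)) - 33159 = (-83 - 200) - 33159 = -283 - 33159 = -33442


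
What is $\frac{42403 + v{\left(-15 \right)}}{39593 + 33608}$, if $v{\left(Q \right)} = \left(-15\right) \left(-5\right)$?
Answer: $\frac{42478}{73201} \approx 0.58029$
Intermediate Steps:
$v{\left(Q \right)} = 75$
$\frac{42403 + v{\left(-15 \right)}}{39593 + 33608} = \frac{42403 + 75}{39593 + 33608} = \frac{42478}{73201}$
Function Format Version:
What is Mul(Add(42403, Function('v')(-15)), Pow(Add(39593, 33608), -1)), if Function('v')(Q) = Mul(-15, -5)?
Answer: Rational(42478, 73201) ≈ 0.58029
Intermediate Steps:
Function('v')(Q) = 75
Mul(Add(42403, Function('v')(-15)), Pow(Add(39593, 33608), -1)) = Mul(Add(42403, 75), Pow(Add(39593, 33608), -1)) = Mul(42478, Pow(73201, -1)) = Mul(42478, Rational(1, 73201)) = Rational(42478, 73201)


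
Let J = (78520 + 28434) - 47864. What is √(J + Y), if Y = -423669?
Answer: I*√364579 ≈ 603.8*I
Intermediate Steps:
J = 59090 (J = 106954 - 47864 = 59090)
√(J + Y) = √(59090 - 423669) = √(-364579) = I*√364579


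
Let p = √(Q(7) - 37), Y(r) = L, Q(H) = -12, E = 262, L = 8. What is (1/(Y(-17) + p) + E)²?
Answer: 876988947/12769 - 414596*I/12769 ≈ 68681.0 - 32.469*I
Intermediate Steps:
Y(r) = 8
p = 7*I (p = √(-12 - 37) = √(-49) = 7*I ≈ 7.0*I)
(1/(Y(-17) + p) + E)² = (1/(8 + 7*I) + 262)² = ((8 - 7*I)/113 + 262)² = (262 + (8 - 7*I)/113)²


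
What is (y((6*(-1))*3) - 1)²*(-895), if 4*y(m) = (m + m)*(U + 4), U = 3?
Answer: -3665920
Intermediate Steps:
y(m) = 7*m/2 (y(m) = ((m + m)*(3 + 4))/4 = ((2*m)*7)/4 = (14*m)/4 = 7*m/2)
(y((6*(-1))*3) - 1)²*(-895) = (7*((6*(-1))*3)/2 - 1)²*(-895) = (7*(-6*3)/2 - 1)²*(-895) = ((7/2)*(-18) - 1)²*(-895) = (-63 - 1)²*(-895) = (-64)²*(-895) = 4096*(-895) = -3665920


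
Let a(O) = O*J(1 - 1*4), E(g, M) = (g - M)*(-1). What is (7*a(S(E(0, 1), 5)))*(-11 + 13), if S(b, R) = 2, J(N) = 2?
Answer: 56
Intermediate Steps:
E(g, M) = M - g
a(O) = 2*O (a(O) = O*2 = 2*O)
(7*a(S(E(0, 1), 5)))*(-11 + 13) = (7*(2*2))*(-11 + 13) = (7*4)*2 = 28*2 = 56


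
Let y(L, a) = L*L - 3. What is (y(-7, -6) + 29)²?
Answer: 5625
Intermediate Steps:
y(L, a) = -3 + L² (y(L, a) = L² - 3 = -3 + L²)
(y(-7, -6) + 29)² = ((-3 + (-7)²) + 29)² = ((-3 + 49) + 29)² = (46 + 29)² = 75² = 5625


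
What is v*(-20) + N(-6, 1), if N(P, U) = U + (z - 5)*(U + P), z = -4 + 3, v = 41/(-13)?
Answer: 1223/13 ≈ 94.077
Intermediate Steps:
v = -41/13 (v = 41*(-1/13) = -41/13 ≈ -3.1538)
z = -1
N(P, U) = -6*P - 5*U (N(P, U) = U + (-1 - 5)*(U + P) = U - 6*(P + U) = U + (-6*P - 6*U) = -6*P - 5*U)
v*(-20) + N(-6, 1) = -41/13*(-20) + (-6*(-6) - 5*1) = 820/13 + (36 - 5) = 820/13 + 31 = 1223/13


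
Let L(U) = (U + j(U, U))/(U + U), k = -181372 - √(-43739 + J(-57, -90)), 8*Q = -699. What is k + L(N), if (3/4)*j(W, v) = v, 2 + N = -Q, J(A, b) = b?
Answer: -1088225/6 - I*√43829 ≈ -1.8137e+5 - 209.35*I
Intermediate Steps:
Q = -699/8 (Q = (⅛)*(-699) = -699/8 ≈ -87.375)
N = 683/8 (N = -2 - 1*(-699/8) = -2 + 699/8 = 683/8 ≈ 85.375)
k = -181372 - I*√43829 (k = -181372 - √(-43739 - 90) = -181372 - √(-43829) = -181372 - I*√43829 ≈ -1.8137e+5 - 209.35*I)
j(W, v) = 4*v/3
L(U) = 7/6 (L(U) = (U + 4*U/3)/(U + U) = (7*U/3)/((2*U)) = (7*U/3)*(1/(2*U)) = 7/6)
k + L(N) = (-181372 - I*√43829) + 7/6 = -1088225/6 - I*√43829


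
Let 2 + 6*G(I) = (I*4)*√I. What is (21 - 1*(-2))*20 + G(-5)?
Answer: 1379/3 - 10*I*√5/3 ≈ 459.67 - 7.4536*I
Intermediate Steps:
G(I) = -⅓ + 2*I^(3/2)/3 (G(I) = -⅓ + ((I*4)*√I)/6 = -⅓ + ((4*I)*√I)/6 = -⅓ + (4*I^(3/2))/6 = -⅓ + 2*I^(3/2)/3)
(21 - 1*(-2))*20 + G(-5) = (21 - 1*(-2))*20 + (-⅓ + 2*(-5)^(3/2)/3) = (21 + 2)*20 + (-⅓ + 2*(-5*I*√5)/3) = 23*20 + (-⅓ - 10*I*√5/3) = 460 + (-⅓ - 10*I*√5/3) = 1379/3 - 10*I*√5/3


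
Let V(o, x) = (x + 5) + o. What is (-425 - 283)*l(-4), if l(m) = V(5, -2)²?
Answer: -45312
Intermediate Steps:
V(o, x) = 5 + o + x (V(o, x) = (5 + x) + o = 5 + o + x)
l(m) = 64 (l(m) = (5 + 5 - 2)² = 8² = 64)
(-425 - 283)*l(-4) = (-425 - 283)*64 = -708*64 = -45312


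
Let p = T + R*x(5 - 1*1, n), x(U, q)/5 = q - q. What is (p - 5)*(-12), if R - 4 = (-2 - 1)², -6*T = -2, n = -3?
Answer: 56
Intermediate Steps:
x(U, q) = 0 (x(U, q) = 5*(q - q) = 5*0 = 0)
T = ⅓ (T = -⅙*(-2) = ⅓ ≈ 0.33333)
R = 13 (R = 4 + (-2 - 1)² = 4 + (-3)² = 4 + 9 = 13)
p = ⅓ (p = ⅓ + 13*0 = ⅓ + 0 = ⅓ ≈ 0.33333)
(p - 5)*(-12) = (⅓ - 5)*(-12) = -14/3*(-12) = 56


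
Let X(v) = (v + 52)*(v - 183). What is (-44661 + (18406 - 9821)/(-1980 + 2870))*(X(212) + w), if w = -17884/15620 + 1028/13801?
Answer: -3278894373435997809/9592937090 ≈ -3.4180e+8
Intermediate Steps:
X(v) = (-183 + v)*(52 + v) (X(v) = (52 + v)*(-183 + v) = (-183 + v)*(52 + v))
w = -57689931/53892905 (w = -17884*1/15620 + 1028*(1/13801) = -4471/3905 + 1028/13801 = -57689931/53892905 ≈ -1.0705)
(-44661 + (18406 - 9821)/(-1980 + 2870))*(X(212) + w) = (-44661 + (18406 - 9821)/(-1980 + 2870))*((-9516 + 212² - 131*212) - 57689931/53892905) = (-44661 + 8585/890)*((-9516 + 44944 - 27772) - 57689931/53892905) = (-44661 + 8585*(1/890))*(7656 - 57689931/53892905) = (-44661 + 1717/178)*(412546390749/53892905) = -7947941/178*412546390749/53892905 = -3278894373435997809/9592937090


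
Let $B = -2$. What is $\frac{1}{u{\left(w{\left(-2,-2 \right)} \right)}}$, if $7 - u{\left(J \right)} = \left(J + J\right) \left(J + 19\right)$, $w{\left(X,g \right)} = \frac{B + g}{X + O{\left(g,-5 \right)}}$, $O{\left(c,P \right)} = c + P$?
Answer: $- \frac{81}{833} \approx -0.097239$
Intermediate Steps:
$O{\left(c,P \right)} = P + c$
$w{\left(X,g \right)} = \frac{-2 + g}{-5 + X + g}$ ($w{\left(X,g \right)} = \frac{-2 + g}{X + \left(-5 + g\right)} = \frac{-2 + g}{-5 + X + g}$)
$u{\left(J \right)} = 7 - 2 J \left(19 + J\right)$ ($u{\left(J \right)} = 7 - \left(J + J\right) \left(J + 19\right) = 7 - 2 J \left(19 + J\right)$)
$\frac{1}{u{\left(w{\left(-2,-2 \right)} \right)}} = \frac{1}{7 - 38 \frac{-2 - 2}{-5 - 2 - 2} - 2 \left(\frac{-2 - 2}{-5 - 2 - 2}\right)^{2}} = \frac{1}{7 - 38 \frac{1}{-9} \left(-4\right) - 2 \left(\frac{1}{-9} \left(-4\right)\right)^{2}} = \frac{1}{7 - 38 \left(\left(- \frac{1}{9}\right) \left(-4\right)\right) - 2 \left(\left(- \frac{1}{9}\right) \left(-4\right)\right)^{2}} = \frac{1}{7 - \frac{152}{9} - 2 \left(\frac{4}{9}\right)^{2}} = \frac{1}{7 - \frac{152}{9} - \frac{32}{81}} = \frac{1}{- \frac{833}{81}} = - \frac{81}{833}$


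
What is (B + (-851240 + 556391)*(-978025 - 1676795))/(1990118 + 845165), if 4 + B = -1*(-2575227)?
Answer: 782773597403/2835283 ≈ 2.7608e+5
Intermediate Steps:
B = 2575223 (B = -4 - 1*(-2575227) = -4 + 2575227 = 2575223)
(B + (-851240 + 556391)*(-978025 - 1676795))/(1990118 + 845165) = (2575223 + (-851240 + 556391)*(-978025 - 1676795))/(1990118 + 845165) = (2575223 - 294849*(-2654820))/2835283 = (2575223 + 782771022180)*(1/2835283) = 782773597403*(1/2835283) = 782773597403/2835283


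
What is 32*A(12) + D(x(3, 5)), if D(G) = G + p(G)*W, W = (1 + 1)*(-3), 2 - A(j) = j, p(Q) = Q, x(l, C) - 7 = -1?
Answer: -350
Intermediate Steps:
x(l, C) = 6 (x(l, C) = 7 - 1 = 6)
A(j) = 2 - j
W = -6 (W = 2*(-3) = -6)
D(G) = -5*G (D(G) = G + G*(-6) = G - 6*G = -5*G)
32*A(12) + D(x(3, 5)) = 32*(2 - 1*12) - 5*6 = 32*(2 - 12) - 30 = 32*(-10) - 30 = -320 - 30 = -350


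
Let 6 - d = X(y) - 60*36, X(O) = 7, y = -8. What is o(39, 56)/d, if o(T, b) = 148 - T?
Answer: 109/2159 ≈ 0.050486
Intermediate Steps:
d = 2159 (d = 6 - (7 - 60*36) = 6 - (7 - 2160) = 6 - 1*(-2153) = 6 + 2153 = 2159)
o(39, 56)/d = (148 - 1*39)/2159 = (148 - 39)*(1/2159) = 109*(1/2159) = 109/2159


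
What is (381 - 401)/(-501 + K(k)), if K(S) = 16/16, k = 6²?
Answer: 1/25 ≈ 0.040000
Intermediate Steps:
k = 36
K(S) = 1 (K(S) = 16*(1/16) = 1)
(381 - 401)/(-501 + K(k)) = (381 - 401)/(-501 + 1) = -20/(-500) = -20*(-1/500) = 1/25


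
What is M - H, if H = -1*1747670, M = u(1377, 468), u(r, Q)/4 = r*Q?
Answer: 4325414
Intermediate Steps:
u(r, Q) = 4*Q*r (u(r, Q) = 4*(r*Q) = 4*(Q*r) = 4*Q*r)
M = 2577744 (M = 4*468*1377 = 2577744)
H = -1747670
M - H = 2577744 - 1*(-1747670) = 2577744 + 1747670 = 4325414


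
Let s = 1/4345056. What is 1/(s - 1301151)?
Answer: -4345056/5653573959455 ≈ -7.6855e-7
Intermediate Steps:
s = 1/4345056 ≈ 2.3015e-7
1/(s - 1301151) = 1/(1/4345056 - 1301151) = 1/(-5653573959455/4345056) = -4345056/5653573959455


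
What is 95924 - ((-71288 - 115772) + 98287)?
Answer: 184697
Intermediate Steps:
95924 - ((-71288 - 115772) + 98287) = 95924 - (-187060 + 98287) = 95924 - 1*(-88773) = 95924 + 88773 = 184697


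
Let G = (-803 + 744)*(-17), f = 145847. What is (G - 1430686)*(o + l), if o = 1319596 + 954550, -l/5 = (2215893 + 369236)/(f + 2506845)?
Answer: -8624699911879212321/2652692 ≈ -3.2513e+12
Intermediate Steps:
G = 1003 (G = -59*(-17) = 1003)
l = -12925645/2652692 (l = -5*(2215893 + 369236)/(145847 + 2506845) = -12925645/2652692 ≈ -4.8727)
o = 2274146
(G - 1430686)*(o + l) = (1003 - 1430686)*(2274146 - 12925645/2652692) = -1429683*6032595975387/2652692 = -8624699911879212321/2652692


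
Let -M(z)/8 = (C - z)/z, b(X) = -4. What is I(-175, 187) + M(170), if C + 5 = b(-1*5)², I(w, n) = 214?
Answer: 18826/85 ≈ 221.48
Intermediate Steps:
C = 11 (C = -5 + (-4)² = -5 + 16 = 11)
M(z) = -8*(11 - z)/z
I(-175, 187) + M(170) = 214 + (8 - 88/170) = 214 + (8 - 88*1/170) = 214 + (8 - 44/85) = 214 + 636/85 = 18826/85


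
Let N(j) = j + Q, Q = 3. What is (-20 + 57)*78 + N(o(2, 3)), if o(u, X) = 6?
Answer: 2895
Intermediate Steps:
N(j) = 3 + j (N(j) = j + 3 = 3 + j)
(-20 + 57)*78 + N(o(2, 3)) = (-20 + 57)*78 + (3 + 6) = 37*78 + 9 = 2886 + 9 = 2895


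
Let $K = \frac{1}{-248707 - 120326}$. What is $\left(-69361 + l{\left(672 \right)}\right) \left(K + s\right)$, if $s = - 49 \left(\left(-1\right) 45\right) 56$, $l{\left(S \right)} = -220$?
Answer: $- \frac{3170680565092459}{369033} \approx -8.5919 \cdot 10^{9}$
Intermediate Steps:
$s = 123480$ ($s = \left(-49\right) \left(-45\right) 56 = 2205 \cdot 56 = 123480$)
$K = - \frac{1}{369033}$ ($K = \frac{1}{-369033} = - \frac{1}{369033} \approx -2.7098 \cdot 10^{-6}$)
$\left(-69361 + l{\left(672 \right)}\right) \left(K + s\right) = \left(-69361 - 220\right) \left(- \frac{1}{369033} + 123480\right) = \left(-69581\right) \frac{45568194839}{369033} = - \frac{3170680565092459}{369033}$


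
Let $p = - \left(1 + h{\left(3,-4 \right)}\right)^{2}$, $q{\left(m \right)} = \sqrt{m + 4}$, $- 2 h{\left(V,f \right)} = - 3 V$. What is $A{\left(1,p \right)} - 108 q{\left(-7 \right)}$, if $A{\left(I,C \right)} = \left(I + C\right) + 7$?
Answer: $- \frac{89}{4} - 108 i \sqrt{3} \approx -22.25 - 187.06 i$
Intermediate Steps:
$h{\left(V,f \right)} = \frac{3 V}{2}$ ($h{\left(V,f \right)} = - \frac{\left(-3\right) V}{2} = \frac{3 V}{2}$)
$q{\left(m \right)} = \sqrt{4 + m}$
$p = - \frac{121}{4}$ ($p = - \left(1 + \frac{3}{2} \cdot 3\right)^{2} = - \left(1 + \frac{9}{2}\right)^{2} = - \left(\frac{11}{2}\right)^{2} = \left(-1\right) \frac{121}{4} = - \frac{121}{4} \approx -30.25$)
$A{\left(I,C \right)} = 7 + C + I$ ($A{\left(I,C \right)} = \left(C + I\right) + 7 = 7 + C + I$)
$A{\left(1,p \right)} - 108 q{\left(-7 \right)} = \left(7 - \frac{121}{4} + 1\right) - 108 \sqrt{4 - 7} = - \frac{89}{4} - 108 \sqrt{-3} = - \frac{89}{4} - 108 i \sqrt{3}$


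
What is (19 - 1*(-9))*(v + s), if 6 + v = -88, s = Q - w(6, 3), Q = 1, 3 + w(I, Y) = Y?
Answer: -2604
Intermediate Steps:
w(I, Y) = -3 + Y
s = 1 (s = 1 - (-3 + 3) = 1 - 1*0 = 1 + 0 = 1)
v = -94 (v = -6 - 88 = -94)
(19 - 1*(-9))*(v + s) = (19 - 1*(-9))*(-94 + 1) = (19 + 9)*(-93) = 28*(-93) = -2604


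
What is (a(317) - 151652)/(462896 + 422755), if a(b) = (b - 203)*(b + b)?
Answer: -79376/885651 ≈ -0.089624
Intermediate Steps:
a(b) = 2*b*(-203 + b) (a(b) = (-203 + b)*(2*b) = 2*b*(-203 + b))
(a(317) - 151652)/(462896 + 422755) = (2*317*(-203 + 317) - 151652)/(462896 + 422755) = (2*317*114 - 151652)/885651 = (72276 - 151652)*(1/885651) = -79376*1/885651 = -79376/885651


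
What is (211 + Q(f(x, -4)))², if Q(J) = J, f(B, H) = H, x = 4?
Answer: 42849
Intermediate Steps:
(211 + Q(f(x, -4)))² = (211 - 4)² = 207² = 42849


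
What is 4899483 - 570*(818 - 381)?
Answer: 4650393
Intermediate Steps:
4899483 - 570*(818 - 381) = 4899483 - 570*437 = 4899483 - 249090 = 4650393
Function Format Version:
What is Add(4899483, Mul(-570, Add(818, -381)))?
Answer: 4650393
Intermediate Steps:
Add(4899483, Mul(-570, Add(818, -381))) = Add(4899483, Mul(-570, 437)) = Add(4899483, -249090) = 4650393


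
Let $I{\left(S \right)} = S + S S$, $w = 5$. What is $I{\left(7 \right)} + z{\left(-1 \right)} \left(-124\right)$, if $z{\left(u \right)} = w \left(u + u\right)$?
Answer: $1296$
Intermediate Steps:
$I{\left(S \right)} = S + S^{2}$
$z{\left(u \right)} = 10 u$ ($z{\left(u \right)} = 5 \left(u + u\right) = 5 \cdot 2 u = 10 u$)
$I{\left(7 \right)} + z{\left(-1 \right)} \left(-124\right) = 7 \left(1 + 7\right) + 10 \left(-1\right) \left(-124\right) = 7 \cdot 8 - -1240 = 56 + 1240 = 1296$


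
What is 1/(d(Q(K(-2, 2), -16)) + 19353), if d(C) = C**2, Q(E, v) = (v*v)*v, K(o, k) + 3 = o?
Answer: 1/16796569 ≈ 5.9536e-8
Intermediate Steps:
K(o, k) = -3 + o
Q(E, v) = v**3 (Q(E, v) = v**2*v = v**3)
1/(d(Q(K(-2, 2), -16)) + 19353) = 1/(((-16)**3)**2 + 19353) = 1/((-4096)**2 + 19353) = 1/(16777216 + 19353) = 1/16796569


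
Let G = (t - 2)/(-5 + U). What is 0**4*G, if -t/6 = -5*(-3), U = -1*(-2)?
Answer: 0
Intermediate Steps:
U = 2
t = -90 (t = -(-30)*(-3) = -6*15 = -90)
G = 92/3 (G = (-90 - 2)/(-5 + 2) = -92/(-3) = -92*(-1/3) = 92/3 ≈ 30.667)
0**4*G = 0**4*(92/3) = 0*(92/3) = 0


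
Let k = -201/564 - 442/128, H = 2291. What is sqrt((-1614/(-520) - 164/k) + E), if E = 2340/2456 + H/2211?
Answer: sqrt(49222913637457463190231945)/1011153733590 ≈ 6.9385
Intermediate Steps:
k = -11459/3008 (k = -201*1/564 - 442*1/128 = -67/188 - 221/64 = -11459/3008 ≈ -3.8095)
E = 2700109/1357554 (E = 2340/2456 + 2291/2211 = 2340*(1/2456) + 2291*(1/2211) = 585/614 + 2291/2211 = 2700109/1357554 ≈ 1.9890)
sqrt((-1614/(-520) - 164/k) + E) = sqrt((-1614/(-520) - 164/(-11459/3008)) + 2700109/1357554) = sqrt((-1614*(-1/520) - 164*(-3008/11459)) + 2700109/1357554) = sqrt((807/260 + 493312/11459) + 2700109/1357554) = sqrt(137508533/2979340 + 2700109/1357554) = sqrt(97359900878171/2022307467180) = sqrt(49222913637457463190231945)/1011153733590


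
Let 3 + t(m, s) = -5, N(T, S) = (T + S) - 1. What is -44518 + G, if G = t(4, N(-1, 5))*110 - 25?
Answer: -45423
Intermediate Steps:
N(T, S) = -1 + S + T (N(T, S) = (S + T) - 1 = -1 + S + T)
t(m, s) = -8 (t(m, s) = -3 - 5 = -8)
G = -905 (G = -8*110 - 25 = -880 - 25 = -905)
-44518 + G = -44518 - 905 = -45423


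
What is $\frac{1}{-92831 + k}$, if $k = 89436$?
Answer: $- \frac{1}{3395} \approx -0.00029455$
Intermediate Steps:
$\frac{1}{-92831 + k} = \frac{1}{-92831 + 89436} = \frac{1}{-3395} = - \frac{1}{3395}$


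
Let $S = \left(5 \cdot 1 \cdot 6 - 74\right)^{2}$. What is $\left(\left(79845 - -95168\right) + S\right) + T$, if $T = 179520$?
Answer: $356469$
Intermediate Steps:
$S = 1936$ ($S = \left(5 \cdot 6 - 74\right)^{2} = \left(30 - 74\right)^{2} = \left(-44\right)^{2} = 1936$)
$\left(\left(79845 - -95168\right) + S\right) + T = \left(\left(79845 - -95168\right) + 1936\right) + 179520 = \left(\left(79845 + 95168\right) + 1936\right) + 179520 = \left(175013 + 1936\right) + 179520 = 176949 + 179520 = 356469$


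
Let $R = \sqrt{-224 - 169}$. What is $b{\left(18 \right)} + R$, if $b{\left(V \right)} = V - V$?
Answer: $i \sqrt{393} \approx 19.824 i$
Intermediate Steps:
$b{\left(V \right)} = 0$
$R = i \sqrt{393}$ ($R = \sqrt{-393} = i \sqrt{393} \approx 19.824 i$)
$b{\left(18 \right)} + R = 0 + i \sqrt{393} = i \sqrt{393}$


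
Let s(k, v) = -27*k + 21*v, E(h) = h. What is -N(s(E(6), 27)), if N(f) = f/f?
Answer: -1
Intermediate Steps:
N(f) = 1
-N(s(E(6), 27)) = -1*1 = -1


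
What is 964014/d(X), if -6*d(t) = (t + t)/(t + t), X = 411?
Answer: -5784084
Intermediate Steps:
d(t) = -⅙ (d(t) = -(t + t)/(6*(t + t)) = -2*t/(6*(2*t)) = -2*t*1/(2*t)/6 = -⅙*1 = -⅙)
964014/d(X) = 964014/(-⅙) = 964014*(-6) = -5784084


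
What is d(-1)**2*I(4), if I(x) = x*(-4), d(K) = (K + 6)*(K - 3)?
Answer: -6400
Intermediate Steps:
d(K) = (-3 + K)*(6 + K) (d(K) = (6 + K)*(-3 + K) = (-3 + K)*(6 + K))
I(x) = -4*x
d(-1)**2*I(4) = (-18 + (-1)**2 + 3*(-1))**2*(-4*4) = (-18 + 1 - 3)**2*(-16) = (-20)**2*(-16) = 400*(-16) = -6400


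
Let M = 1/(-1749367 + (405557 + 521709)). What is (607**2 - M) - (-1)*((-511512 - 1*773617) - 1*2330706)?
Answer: -2669679277985/822101 ≈ -3.2474e+6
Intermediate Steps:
M = -1/822101 (M = 1/(-1749367 + 927266) = 1/(-822101) = -1/822101 ≈ -1.2164e-6)
(607**2 - M) - (-1)*((-511512 - 1*773617) - 1*2330706) = (607**2 - 1*(-1/822101)) - (-1)*((-511512 - 1*773617) - 1*2330706) = (368449 + 1/822101) - (-1)*((-511512 - 773617) - 2330706) = 302902291350/822101 - (-1)*(-1285129 - 2330706) = 302902291350/822101 - (-1)*(-3615835) = 302902291350/822101 - 1*3615835 = 302902291350/822101 - 3615835 = -2669679277985/822101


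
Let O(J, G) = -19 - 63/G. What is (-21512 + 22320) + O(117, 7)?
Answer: 780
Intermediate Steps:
(-21512 + 22320) + O(117, 7) = (-21512 + 22320) + (-19 - 63/7) = 808 + (-19 - 63*⅐) = 808 + (-19 - 9) = 808 - 28 = 780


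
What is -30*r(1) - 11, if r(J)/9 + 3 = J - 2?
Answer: 1069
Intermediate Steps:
r(J) = -45 + 9*J (r(J) = -27 + 9*(J - 2) = -27 + 9*(-2 + J) = -27 + (-18 + 9*J) = -45 + 9*J)
-30*r(1) - 11 = -30*(-45 + 9*1) - 11 = -30*(-45 + 9) - 11 = -30*(-36) - 11 = 1080 - 11 = 1069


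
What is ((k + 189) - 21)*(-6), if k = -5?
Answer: -978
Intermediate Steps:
((k + 189) - 21)*(-6) = ((-5 + 189) - 21)*(-6) = (184 - 21)*(-6) = 163*(-6) = -978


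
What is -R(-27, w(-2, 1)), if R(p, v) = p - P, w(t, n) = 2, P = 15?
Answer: 42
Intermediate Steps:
R(p, v) = -15 + p (R(p, v) = p - 1*15 = p - 15 = -15 + p)
-R(-27, w(-2, 1)) = -(-15 - 27) = -1*(-42) = 42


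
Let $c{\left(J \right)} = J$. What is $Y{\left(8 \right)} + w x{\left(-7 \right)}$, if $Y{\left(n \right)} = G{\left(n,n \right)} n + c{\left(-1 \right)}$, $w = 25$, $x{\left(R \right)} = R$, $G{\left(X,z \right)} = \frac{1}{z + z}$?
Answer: $- \frac{351}{2} \approx -175.5$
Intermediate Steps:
$G{\left(X,z \right)} = \frac{1}{2 z}$
$Y{\left(n \right)} = - \frac{1}{2}$ ($Y{\left(n \right)} = \frac{1}{2 n} n - 1 = \frac{1}{2} - 1 = - \frac{1}{2}$)
$Y{\left(8 \right)} + w x{\left(-7 \right)} = - \frac{1}{2} + 25 \left(-7\right) = - \frac{1}{2} - 175 = - \frac{351}{2}$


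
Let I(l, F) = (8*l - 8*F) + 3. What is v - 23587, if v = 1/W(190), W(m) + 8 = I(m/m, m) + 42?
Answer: -34790826/1475 ≈ -23587.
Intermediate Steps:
I(l, F) = 3 - 8*F + 8*l (I(l, F) = (-8*F + 8*l) + 3 = 3 - 8*F + 8*l)
W(m) = 45 - 8*m (W(m) = -8 + ((3 - 8*m + 8*(m/m)) + 42) = -8 + ((3 - 8*m + 8*1) + 42) = -8 + ((3 - 8*m + 8) + 42) = -8 + ((11 - 8*m) + 42) = -8 + (53 - 8*m) = 45 - 8*m)
v = -1/1475 (v = 1/(45 - 8*190) = 1/(45 - 1520) = 1/(-1475) = -1/1475 ≈ -0.00067797)
v - 23587 = -1/1475 - 23587 = -34790826/1475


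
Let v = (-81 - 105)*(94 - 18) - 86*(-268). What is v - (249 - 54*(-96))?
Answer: 3479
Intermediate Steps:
v = 8912 (v = -186*76 + 23048 = -14136 + 23048 = 8912)
v - (249 - 54*(-96)) = 8912 - (249 - 54*(-96)) = 8912 - (249 + 5184) = 8912 - 1*5433 = 8912 - 5433 = 3479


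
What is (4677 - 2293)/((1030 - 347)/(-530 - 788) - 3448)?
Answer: -3142112/4545147 ≈ -0.69131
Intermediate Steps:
(4677 - 2293)/((1030 - 347)/(-530 - 788) - 3448) = 2384/(683/(-1318) - 3448) = 2384/(683*(-1/1318) - 3448) = 2384/(-683/1318 - 3448) = 2384/(-4545147/1318) = 2384*(-1318/4545147) = -3142112/4545147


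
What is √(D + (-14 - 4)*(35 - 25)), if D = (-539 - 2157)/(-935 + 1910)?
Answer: 2*I*√1737411/195 ≈ 13.519*I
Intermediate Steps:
D = -2696/975 ≈ -2.7651
√(D + (-14 - 4)*(35 - 25)) = √(-2696/975 + (-14 - 4)*(35 - 25)) = √(-2696/975 - 18*10) = √(-2696/975 - 180) = √(-178196/975) = 2*I*√1737411/195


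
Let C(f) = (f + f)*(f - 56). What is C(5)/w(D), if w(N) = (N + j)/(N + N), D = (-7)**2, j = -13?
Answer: -4165/3 ≈ -1388.3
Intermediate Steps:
C(f) = 2*f*(-56 + f) (C(f) = (2*f)*(-56 + f) = 2*f*(-56 + f))
D = 49
w(N) = (-13 + N)/(2*N) (w(N) = (N - 13)/(N + N) = (-13 + N)/((2*N)) = (-13 + N)*(1/(2*N)) = (-13 + N)/(2*N))
C(5)/w(D) = (2*5*(-56 + 5))/(((1/2)*(-13 + 49)/49)) = (2*5*(-51))/(((1/2)*(1/49)*36)) = -510/18/49 = -510*49/18 = -4165/3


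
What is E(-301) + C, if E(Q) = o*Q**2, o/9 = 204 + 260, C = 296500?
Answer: 378646276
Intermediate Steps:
o = 4176 (o = 9*(204 + 260) = 9*464 = 4176)
E(Q) = 4176*Q**2
E(-301) + C = 4176*(-301)**2 + 296500 = 4176*90601 + 296500 = 378349776 + 296500 = 378646276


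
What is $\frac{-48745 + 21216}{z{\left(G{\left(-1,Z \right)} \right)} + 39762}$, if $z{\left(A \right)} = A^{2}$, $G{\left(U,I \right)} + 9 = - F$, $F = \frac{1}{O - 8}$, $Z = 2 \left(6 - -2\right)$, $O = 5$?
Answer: $- \frac{247761}{358534} \approx -0.69104$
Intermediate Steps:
$Z = 16$ ($Z = 2 \left(6 + 2\right) = 2 \cdot 8 = 16$)
$F = - \frac{1}{3}$ ($F = \frac{1}{5 - 8} = \frac{1}{-3} = - \frac{1}{3} \approx -0.33333$)
$G{\left(U,I \right)} = - \frac{26}{3}$ ($G{\left(U,I \right)} = -9 - - \frac{1}{3} = -9 + \frac{1}{3} = - \frac{26}{3}$)
$\frac{-48745 + 21216}{z{\left(G{\left(-1,Z \right)} \right)} + 39762} = \frac{-48745 + 21216}{\left(- \frac{26}{3}\right)^{2} + 39762} = - \frac{27529}{\frac{676}{9} + 39762} = - \frac{27529}{\frac{358534}{9}} = \left(-27529\right) \frac{9}{358534} = - \frac{247761}{358534}$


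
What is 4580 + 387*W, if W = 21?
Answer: 12707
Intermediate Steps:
4580 + 387*W = 4580 + 387*21 = 4580 + 8127 = 12707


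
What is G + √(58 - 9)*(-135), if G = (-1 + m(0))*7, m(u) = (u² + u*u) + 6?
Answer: -910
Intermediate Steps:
m(u) = 6 + 2*u² (m(u) = (u² + u²) + 6 = 2*u² + 6 = 6 + 2*u²)
G = 35 (G = (-1 + (6 + 2*0²))*7 = (-1 + (6 + 2*0))*7 = (-1 + (6 + 0))*7 = (-1 + 6)*7 = 5*7 = 35)
G + √(58 - 9)*(-135) = 35 + √(58 - 9)*(-135) = 35 + √49*(-135) = 35 + 7*(-135) = 35 - 945 = -910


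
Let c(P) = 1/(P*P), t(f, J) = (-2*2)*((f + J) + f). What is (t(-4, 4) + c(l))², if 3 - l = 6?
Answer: 21025/81 ≈ 259.57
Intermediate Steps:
l = -3 (l = 3 - 1*6 = 3 - 6 = -3)
t(f, J) = -8*f - 4*J (t(f, J) = -4*((J + f) + f) = -4*(J + 2*f) = -8*f - 4*J)
c(P) = P⁻² (c(P) = 1/(P²) = P⁻²)
(t(-4, 4) + c(l))² = ((-8*(-4) - 4*4) + (-3)⁻²)² = ((32 - 16) + ⅑)² = (16 + ⅑)² = (145/9)² = 21025/81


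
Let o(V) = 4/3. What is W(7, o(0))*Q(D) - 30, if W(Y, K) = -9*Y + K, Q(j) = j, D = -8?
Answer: 1390/3 ≈ 463.33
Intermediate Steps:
o(V) = 4/3 (o(V) = 4*(1/3) = 4/3)
W(Y, K) = K - 9*Y
W(7, o(0))*Q(D) - 30 = (4/3 - 9*7)*(-8) - 30 = (4/3 - 63)*(-8) - 30 = -185/3*(-8) - 30 = 1480/3 - 30 = 1390/3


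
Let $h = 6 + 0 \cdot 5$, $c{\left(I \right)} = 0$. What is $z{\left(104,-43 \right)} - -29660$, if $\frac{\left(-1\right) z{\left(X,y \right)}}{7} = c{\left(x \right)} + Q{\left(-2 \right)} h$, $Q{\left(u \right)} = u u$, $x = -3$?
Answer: $29492$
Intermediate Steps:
$Q{\left(u \right)} = u^{2}$
$h = 6$ ($h = 6 + 0 = 6$)
$z{\left(X,y \right)} = -168$ ($z{\left(X,y \right)} = - 7 \left(0 + \left(-2\right)^{2} \cdot 6\right) = - 7 \left(0 + 4 \cdot 6\right) = - 7 \left(0 + 24\right) = \left(-7\right) 24 = -168$)
$z{\left(104,-43 \right)} - -29660 = -168 - -29660 = -168 + 29660 = 29492$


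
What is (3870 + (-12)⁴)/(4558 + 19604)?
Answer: 4101/4027 ≈ 1.0184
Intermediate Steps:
(3870 + (-12)⁴)/(4558 + 19604) = (3870 + 20736)/24162 = 24606*(1/24162) = 4101/4027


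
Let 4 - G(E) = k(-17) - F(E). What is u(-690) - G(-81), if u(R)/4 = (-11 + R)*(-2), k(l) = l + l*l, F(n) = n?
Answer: 5957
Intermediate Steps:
k(l) = l + l²
G(E) = -268 + E (G(E) = 4 - (-17*(1 - 17) - E) = 4 - (-17*(-16) - E) = 4 - (272 - E) = 4 + (-272 + E) = -268 + E)
u(R) = 88 - 8*R (u(R) = 4*((-11 + R)*(-2)) = 4*(22 - 2*R) = 88 - 8*R)
u(-690) - G(-81) = (88 - 8*(-690)) - (-268 - 81) = (88 + 5520) - 1*(-349) = 5608 + 349 = 5957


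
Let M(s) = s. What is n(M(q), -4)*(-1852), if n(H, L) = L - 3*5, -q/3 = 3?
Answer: 35188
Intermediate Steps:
q = -9 (q = -3*3 = -9)
n(H, L) = -15 + L (n(H, L) = L - 15 = -15 + L)
n(M(q), -4)*(-1852) = (-15 - 4)*(-1852) = -19*(-1852) = 35188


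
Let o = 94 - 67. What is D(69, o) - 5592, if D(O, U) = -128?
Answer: -5720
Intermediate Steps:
o = 27
D(69, o) - 5592 = -128 - 5592 = -5720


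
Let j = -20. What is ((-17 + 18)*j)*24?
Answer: -480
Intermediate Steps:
((-17 + 18)*j)*24 = ((-17 + 18)*(-20))*24 = (1*(-20))*24 = -20*24 = -480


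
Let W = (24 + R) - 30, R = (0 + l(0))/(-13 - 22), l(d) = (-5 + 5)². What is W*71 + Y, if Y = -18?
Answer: -444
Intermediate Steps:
l(d) = 0 (l(d) = 0² = 0)
R = 0 (R = (0 + 0)/(-13 - 22) = 0/(-35) = 0*(-1/35) = 0)
W = -6 (W = (24 + 0) - 30 = 24 - 30 = -6)
W*71 + Y = -6*71 - 18 = -426 - 18 = -444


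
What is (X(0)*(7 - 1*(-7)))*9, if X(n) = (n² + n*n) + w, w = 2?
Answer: 252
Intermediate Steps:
X(n) = 2 + 2*n² (X(n) = (n² + n*n) + 2 = (n² + n²) + 2 = 2*n² + 2 = 2 + 2*n²)
(X(0)*(7 - 1*(-7)))*9 = ((2 + 2*0²)*(7 - 1*(-7)))*9 = ((2 + 2*0)*(7 + 7))*9 = ((2 + 0)*14)*9 = (2*14)*9 = 28*9 = 252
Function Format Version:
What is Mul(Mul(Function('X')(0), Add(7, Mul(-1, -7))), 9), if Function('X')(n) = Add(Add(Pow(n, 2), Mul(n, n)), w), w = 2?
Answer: 252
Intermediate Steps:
Function('X')(n) = Add(2, Mul(2, Pow(n, 2))) (Function('X')(n) = Add(Add(Pow(n, 2), Mul(n, n)), 2) = Add(Add(Pow(n, 2), Pow(n, 2)), 2) = Add(Mul(2, Pow(n, 2)), 2) = Add(2, Mul(2, Pow(n, 2))))
Mul(Mul(Function('X')(0), Add(7, Mul(-1, -7))), 9) = Mul(Mul(Add(2, Mul(2, Pow(0, 2))), Add(7, Mul(-1, -7))), 9) = Mul(Mul(Add(2, Mul(2, 0)), Add(7, 7)), 9) = Mul(Mul(Add(2, 0), 14), 9) = Mul(Mul(2, 14), 9) = Mul(28, 9) = 252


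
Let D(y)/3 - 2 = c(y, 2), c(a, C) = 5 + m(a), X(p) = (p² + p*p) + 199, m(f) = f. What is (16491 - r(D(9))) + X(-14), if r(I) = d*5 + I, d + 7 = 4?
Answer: 17049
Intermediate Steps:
d = -3 (d = -7 + 4 = -3)
X(p) = 199 + 2*p² (X(p) = (p² + p²) + 199 = 2*p² + 199 = 199 + 2*p²)
c(a, C) = 5 + a
D(y) = 21 + 3*y (D(y) = 6 + 3*(5 + y) = 6 + (15 + 3*y) = 21 + 3*y)
r(I) = -15 + I (r(I) = -3*5 + I = -15 + I)
(16491 - r(D(9))) + X(-14) = (16491 - (-15 + (21 + 3*9))) + (199 + 2*(-14)²) = (16491 - (-15 + (21 + 27))) + (199 + 2*196) = (16491 - (-15 + 48)) + (199 + 392) = (16491 - 1*33) + 591 = (16491 - 33) + 591 = 16458 + 591 = 17049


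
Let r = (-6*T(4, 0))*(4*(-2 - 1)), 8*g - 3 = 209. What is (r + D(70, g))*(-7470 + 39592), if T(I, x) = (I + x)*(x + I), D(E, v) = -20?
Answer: 36362104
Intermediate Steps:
g = 53/2 (g = 3/8 + (⅛)*209 = 3/8 + 209/8 = 53/2 ≈ 26.500)
T(I, x) = (I + x)² (T(I, x) = (I + x)*(I + x) = (I + x)²)
r = 1152 (r = (-6*(4 + 0)²)*(4*(-2 - 1)) = (-6*4²)*(4*(-3)) = -6*16*(-12) = -96*(-12) = 1152)
(r + D(70, g))*(-7470 + 39592) = (1152 - 20)*(-7470 + 39592) = 1132*32122 = 36362104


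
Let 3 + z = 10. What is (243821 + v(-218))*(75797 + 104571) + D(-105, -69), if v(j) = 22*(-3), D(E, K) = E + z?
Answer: 43965601742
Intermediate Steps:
z = 7 (z = -3 + 10 = 7)
D(E, K) = 7 + E (D(E, K) = E + 7 = 7 + E)
v(j) = -66
(243821 + v(-218))*(75797 + 104571) + D(-105, -69) = (243821 - 66)*(75797 + 104571) + (7 - 105) = 243755*180368 - 98 = 43965601840 - 98 = 43965601742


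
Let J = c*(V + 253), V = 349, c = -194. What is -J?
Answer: 116788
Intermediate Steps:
J = -116788 (J = -194*(349 + 253) = -194*602 = -116788)
-J = -1*(-116788) = 116788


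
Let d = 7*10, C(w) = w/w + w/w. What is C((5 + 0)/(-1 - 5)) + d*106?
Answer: 7422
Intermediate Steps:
C(w) = 2 (C(w) = 1 + 1 = 2)
d = 70
C((5 + 0)/(-1 - 5)) + d*106 = 2 + 70*106 = 2 + 7420 = 7422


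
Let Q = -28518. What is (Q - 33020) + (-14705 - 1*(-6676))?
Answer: -69567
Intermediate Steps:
(Q - 33020) + (-14705 - 1*(-6676)) = (-28518 - 33020) + (-14705 - 1*(-6676)) = -61538 + (-14705 + 6676) = -61538 - 8029 = -69567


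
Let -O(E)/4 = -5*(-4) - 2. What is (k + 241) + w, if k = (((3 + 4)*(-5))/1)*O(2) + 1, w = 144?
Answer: 2906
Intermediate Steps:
O(E) = -72 (O(E) = -4*(-5*(-4) - 2) = -4*(20 - 2) = -4*18 = -72)
k = 2521 (k = (((3 + 4)*(-5))/1)*(-72) + 1 = ((7*(-5))*1)*(-72) + 1 = -35*1*(-72) + 1 = -35*(-72) + 1 = 2520 + 1 = 2521)
(k + 241) + w = (2521 + 241) + 144 = 2762 + 144 = 2906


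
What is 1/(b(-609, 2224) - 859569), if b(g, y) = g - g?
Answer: -1/859569 ≈ -1.1634e-6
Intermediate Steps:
b(g, y) = 0
1/(b(-609, 2224) - 859569) = 1/(0 - 859569) = 1/(-859569) = -1/859569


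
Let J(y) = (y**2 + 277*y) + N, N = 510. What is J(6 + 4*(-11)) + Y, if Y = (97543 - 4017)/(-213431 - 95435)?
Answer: -1323846439/154433 ≈ -8572.3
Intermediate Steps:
J(y) = 510 + y**2 + 277*y (J(y) = (y**2 + 277*y) + 510 = 510 + y**2 + 277*y)
Y = -46763/154433 (Y = 93526/(-308866) = 93526*(-1/308866) = -46763/154433 ≈ -0.30280)
J(6 + 4*(-11)) + Y = (510 + (6 + 4*(-11))**2 + 277*(6 + 4*(-11))) - 46763/154433 = (510 + (6 - 44)**2 + 277*(6 - 44)) - 46763/154433 = (510 + (-38)**2 + 277*(-38)) - 46763/154433 = (510 + 1444 - 10526) - 46763/154433 = -8572 - 46763/154433 = -1323846439/154433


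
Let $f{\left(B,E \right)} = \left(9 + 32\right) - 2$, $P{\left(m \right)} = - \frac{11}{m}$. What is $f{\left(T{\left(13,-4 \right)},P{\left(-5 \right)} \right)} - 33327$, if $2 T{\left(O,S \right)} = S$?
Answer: $-33288$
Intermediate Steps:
$T{\left(O,S \right)} = \frac{S}{2}$
$f{\left(B,E \right)} = 39$ ($f{\left(B,E \right)} = 41 - 2 = 39$)
$f{\left(T{\left(13,-4 \right)},P{\left(-5 \right)} \right)} - 33327 = 39 - 33327 = -33288$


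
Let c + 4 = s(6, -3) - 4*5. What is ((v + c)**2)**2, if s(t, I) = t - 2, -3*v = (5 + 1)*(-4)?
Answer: 20736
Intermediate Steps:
v = 8 (v = -(5 + 1)*(-4)/3 = -2*(-4) = -1/3*(-24) = 8)
s(t, I) = -2 + t
c = -20 (c = -4 + ((-2 + 6) - 4*5) = -4 + (4 - 20) = -4 - 16 = -20)
((v + c)**2)**2 = ((8 - 20)**2)**2 = ((-12)**2)**2 = 144**2 = 20736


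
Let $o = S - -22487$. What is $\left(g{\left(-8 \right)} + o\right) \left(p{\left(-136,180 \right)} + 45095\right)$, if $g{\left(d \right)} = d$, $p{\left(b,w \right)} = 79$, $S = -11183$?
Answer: $510285504$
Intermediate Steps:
$o = 11304$ ($o = -11183 - -22487 = -11183 + 22487 = 11304$)
$\left(g{\left(-8 \right)} + o\right) \left(p{\left(-136,180 \right)} + 45095\right) = \left(-8 + 11304\right) \left(79 + 45095\right) = 11296 \cdot 45174 = 510285504$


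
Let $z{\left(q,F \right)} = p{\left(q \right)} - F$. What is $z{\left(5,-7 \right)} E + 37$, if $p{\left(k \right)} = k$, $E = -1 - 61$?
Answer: $-707$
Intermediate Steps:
$E = -62$ ($E = -1 - 61 = -62$)
$z{\left(q,F \right)} = q - F$
$z{\left(5,-7 \right)} E + 37 = \left(5 - -7\right) \left(-62\right) + 37 = \left(5 + 7\right) \left(-62\right) + 37 = 12 \left(-62\right) + 37 = -744 + 37 = -707$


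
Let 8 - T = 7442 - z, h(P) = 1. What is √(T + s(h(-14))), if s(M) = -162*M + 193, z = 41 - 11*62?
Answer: 2*I*√2011 ≈ 89.688*I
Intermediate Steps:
z = -641 (z = 41 - 682 = -641)
T = -8075 (T = 8 - (7442 - 1*(-641)) = 8 - (7442 + 641) = 8 - 1*8083 = 8 - 8083 = -8075)
s(M) = 193 - 162*M
√(T + s(h(-14))) = √(-8075 + (193 - 162*1)) = √(-8075 + (193 - 162)) = √(-8075 + 31) = √(-8044) = 2*I*√2011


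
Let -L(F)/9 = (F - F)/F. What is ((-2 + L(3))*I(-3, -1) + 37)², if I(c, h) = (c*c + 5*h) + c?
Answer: 1225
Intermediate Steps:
I(c, h) = c + c² + 5*h (I(c, h) = (c² + 5*h) + c = c + c² + 5*h)
L(F) = 0 (L(F) = -9*(F - F)/F = -0/F = -9*0 = 0)
((-2 + L(3))*I(-3, -1) + 37)² = ((-2 + 0)*(-3 + (-3)² + 5*(-1)) + 37)² = (-2*(-3 + 9 - 5) + 37)² = (-2*1 + 37)² = (-2 + 37)² = 35² = 1225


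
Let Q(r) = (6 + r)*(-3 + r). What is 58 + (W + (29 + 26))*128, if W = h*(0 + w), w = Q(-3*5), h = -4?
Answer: -75846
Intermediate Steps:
Q(r) = (-3 + r)*(6 + r)
w = 162 (w = -18 + (-3*5)² + 3*(-3*5) = -18 + (-15)² + 3*(-15) = -18 + 225 - 45 = 162)
W = -648 (W = -4*(0 + 162) = -4*162 = -648)
58 + (W + (29 + 26))*128 = 58 + (-648 + (29 + 26))*128 = 58 + (-648 + 55)*128 = 58 - 593*128 = 58 - 75904 = -75846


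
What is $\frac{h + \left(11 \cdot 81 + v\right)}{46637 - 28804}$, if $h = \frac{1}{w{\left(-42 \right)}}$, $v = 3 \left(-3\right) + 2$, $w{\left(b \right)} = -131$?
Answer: $\frac{115803}{2336123} \approx 0.049571$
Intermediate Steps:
$v = -7$ ($v = -9 + 2 = -7$)
$h = - \frac{1}{131}$ ($h = \frac{1}{-131} = - \frac{1}{131} \approx -0.0076336$)
$\frac{h + \left(11 \cdot 81 + v\right)}{46637 - 28804} = \frac{- \frac{1}{131} + \left(11 \cdot 81 - 7\right)}{46637 - 28804} = \frac{- \frac{1}{131} + \left(891 - 7\right)}{17833} = \left(- \frac{1}{131} + 884\right) \frac{1}{17833} = \frac{115803}{131} \cdot \frac{1}{17833} = \frac{115803}{2336123}$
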